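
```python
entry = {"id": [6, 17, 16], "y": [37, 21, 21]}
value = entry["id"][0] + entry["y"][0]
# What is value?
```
Trace:
  entry={'id': [6, 17, 16], 'y': [37, 21, 21]}
  entry={'id': [6, 17, 16], 'y': [37, 21, 21]}, value=43

Final answer: 43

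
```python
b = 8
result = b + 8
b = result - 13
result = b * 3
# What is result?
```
Trace:
  b=8
  b=8, result=16
  b=3, result=16
  b=3, result=9

Final answer: 9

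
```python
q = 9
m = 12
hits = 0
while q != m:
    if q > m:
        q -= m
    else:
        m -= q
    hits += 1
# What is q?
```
Trace:
  q=9
  q=9, m=12
  q=9, m=12, hits=0
  q=9, m=3, hits=1
  q=6, m=3, hits=2
  q=3, m=3, hits=3

Final answer: 3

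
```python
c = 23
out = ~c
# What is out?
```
Trace:
  c=23
  c=23, out=-24

Final answer: -24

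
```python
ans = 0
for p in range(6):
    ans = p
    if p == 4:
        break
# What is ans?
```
Trace:
  ans=0
  ans=0, p=0
  ans=1, p=1
  ans=2, p=2
  ans=3, p=3
  ans=4, p=4

Final answer: 4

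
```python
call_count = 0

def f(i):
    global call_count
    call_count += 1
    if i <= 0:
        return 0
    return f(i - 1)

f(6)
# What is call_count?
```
Call trace:
f(i=6)
  f(i=5)
    f(i=4)
      f(i=3)
        f(i=2)
          f(i=1)
            f(i=0)
            -> return 0
          -> return 0
        -> return 0
      -> return 0
    -> return 0
  -> return 0
-> return 0

call_count is incremented once per call. f is entered once for each i = 6, 5, 4, 3, 2, 1, 0 (the i <= 0 call returns without recursing), i.e. 6 + 1 calls.
call_count = 7

Final answer: 7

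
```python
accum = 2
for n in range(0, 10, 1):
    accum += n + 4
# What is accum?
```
Trace:
  accum=2
  accum=6, n=0
  accum=11, n=1
  accum=17, n=2
  accum=24, n=3
  accum=32, n=4
  accum=41, n=5
  accum=51, n=6
  accum=62, n=7
  accum=74, n=8
  accum=87, n=9

Final answer: 87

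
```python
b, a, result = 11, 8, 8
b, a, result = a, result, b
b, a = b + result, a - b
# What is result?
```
Trace:
  b=11, a=8, result=8
  b=8, a=8, result=11
  b=19, a=0, result=11

Final answer: 11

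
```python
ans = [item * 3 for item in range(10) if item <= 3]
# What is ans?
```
Trace:
  item=0
  item=1
  item=2
  item=3
  item=4
  item=5
  item=6
  item=7
  item=8
  item=9
  ans=[0, 3, 6, 9]

Final answer: [0, 3, 6, 9]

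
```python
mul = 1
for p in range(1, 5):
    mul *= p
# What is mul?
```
Trace:
  mul=1
  mul=1, p=1
  mul=2, p=2
  mul=6, p=3
  mul=24, p=4

Final answer: 24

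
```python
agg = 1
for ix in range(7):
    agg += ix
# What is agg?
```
Trace:
  agg=1
  agg=1, ix=0
  agg=2, ix=1
  agg=4, ix=2
  agg=7, ix=3
  agg=11, ix=4
  agg=16, ix=5
  agg=22, ix=6

Final answer: 22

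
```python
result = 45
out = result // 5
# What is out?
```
Trace:
  result=45
  result=45, out=9

Final answer: 9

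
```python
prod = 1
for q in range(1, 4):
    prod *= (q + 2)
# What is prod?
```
Trace:
  prod=1
  prod=3, q=1
  prod=12, q=2
  prod=60, q=3

Final answer: 60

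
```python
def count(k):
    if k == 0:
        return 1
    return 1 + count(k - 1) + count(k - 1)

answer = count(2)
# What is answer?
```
Call trace (a repeated sub-call is expanded the first time; later identical calls just restate its return value):
count(k=2)
  count(k=1)
    count(k=0)
    -> return 1
    count(k=0)
    -> return 1
  -> return 3
  count(k=1) -> return 3  (same call as traced above)
-> return 7

Final answer: 7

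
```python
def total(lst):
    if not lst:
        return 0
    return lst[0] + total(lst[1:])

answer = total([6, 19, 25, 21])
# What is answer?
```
Call trace:
total(lst=[6, 19, 25, 21])
  total(lst=[19, 25, 21])
    total(lst=[25, 21])
      total(lst=[21])
        total(lst=[])
        -> return 0
      -> return 21
    -> return 46
  -> return 65
-> return 71

Final answer: 71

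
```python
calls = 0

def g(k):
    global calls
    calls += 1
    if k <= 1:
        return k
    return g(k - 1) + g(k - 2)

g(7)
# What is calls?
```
Call trace (a repeated sub-call is expanded the first time; later identical calls just restate its return value):
g(k=7)
  g(k=6)
    g(k=5)
      g(k=4)
        g(k=3)
          g(k=2)
            g(k=1)
            -> return 1
            g(k=0)
            -> return 0
          -> return 1
          g(k=1)
          -> return 1
        -> return 2
        g(k=2) -> return 1  (same call as traced above)
      -> return 3
      g(k=3) -> return 2  (same call as traced above)
    -> return 5
    g(k=4) -> return 3  (same call as traced above)
  -> return 8
  g(k=5) -> return 5  (same call as traced above)
-> return 13

calls is incremented once per call, so count the calls in each subtree. Let C(k) = number of calls made by g(k).
C(0) = C(1) = 1 (base case, no recursion); C(k) = 1 + C(k - 1) + C(k - 2) otherwise.
C(2) = 1 + C(1) + C(0) = 1 + 1 + 1 = 3
C(3) = 1 + C(2) + C(1) = 1 + 3 + 1 = 5
C(4) = 1 + C(3) + C(2) = 1 + 5 + 3 = 9
C(5) = 1 + C(4) + C(3) = 1 + 9 + 5 = 15
C(6) = 1 + C(5) + C(4) = 1 + 15 + 9 = 25
C(7) = 1 + C(6) + C(5) = 1 + 25 + 15 = 41
calls = C(7) = 41

Final answer: 41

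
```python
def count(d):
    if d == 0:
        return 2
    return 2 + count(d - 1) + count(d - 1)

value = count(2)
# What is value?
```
Call trace (a repeated sub-call is expanded the first time; later identical calls just restate its return value):
count(d=2)
  count(d=1)
    count(d=0)
    -> return 2
    count(d=0)
    -> return 2
  -> return 6
  count(d=1) -> return 6  (same call as traced above)
-> return 14

Final answer: 14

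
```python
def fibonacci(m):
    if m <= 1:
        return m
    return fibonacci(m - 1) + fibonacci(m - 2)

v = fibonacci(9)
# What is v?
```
Call trace (a repeated sub-call is expanded the first time; later identical calls just restate its return value):
fibonacci(m=9)
  fibonacci(m=8)
    fibonacci(m=7)
      fibonacci(m=6)
        fibonacci(m=5)
          fibonacci(m=4)
            fibonacci(m=3)
              fibonacci(m=2)
                fibonacci(m=1)
                -> return 1
                fibonacci(m=0)
                -> return 0
              -> return 1
              fibonacci(m=1)
              -> return 1
            -> return 2
            fibonacci(m=2) -> return 1  (same call as traced above)
          -> return 3
          fibonacci(m=3) -> return 2  (same call as traced above)
        -> return 5
        fibonacci(m=4) -> return 3  (same call as traced above)
      -> return 8
      fibonacci(m=5) -> return 5  (same call as traced above)
    -> return 13
    fibonacci(m=6) -> return 8  (same call as traced above)
  -> return 21
  fibonacci(m=7) -> return 13  (same call as traced above)
-> return 34

Final answer: 34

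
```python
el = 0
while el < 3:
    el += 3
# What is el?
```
Trace:
  el=0
  el=3

Final answer: 3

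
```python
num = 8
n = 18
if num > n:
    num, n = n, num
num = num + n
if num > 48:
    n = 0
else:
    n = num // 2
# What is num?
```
Trace:
  num=8
  num=8, n=18
  num=8, n=18
  num=26, n=18
  num=26, n=13

Final answer: 26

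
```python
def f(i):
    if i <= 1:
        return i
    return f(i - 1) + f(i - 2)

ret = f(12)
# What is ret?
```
Call trace (a repeated sub-call is expanded the first time; later identical calls just restate its return value):
f(i=12)
  f(i=11)
    f(i=10)
      f(i=9)
        f(i=8)
          f(i=7)
            f(i=6)
              f(i=5)
                f(i=4)
                  f(i=3)
                    f(i=2)
                      f(i=1)
                      -> return 1
                      f(i=0)
                      -> return 0
                    -> return 1
                    f(i=1)
                    -> return 1
                  -> return 2
                  f(i=2) -> return 1  (same call as traced above)
                -> return 3
                f(i=3) -> return 2  (same call as traced above)
              -> return 5
              f(i=4) -> return 3  (same call as traced above)
            -> return 8
            f(i=5) -> return 5  (same call as traced above)
          -> return 13
          f(i=6) -> return 8  (same call as traced above)
        -> return 21
        f(i=7) -> return 13  (same call as traced above)
      -> return 34
      f(i=8) -> return 21  (same call as traced above)
    -> return 55
    f(i=9) -> return 34  (same call as traced above)
  -> return 89
  f(i=10) -> return 55  (same call as traced above)
-> return 144

Final answer: 144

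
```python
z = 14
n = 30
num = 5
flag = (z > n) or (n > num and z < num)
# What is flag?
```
Trace:
  z=14
  z=14, n=30
  z=14, n=30, num=5
  z=14, n=30, num=5, flag=False

Final answer: False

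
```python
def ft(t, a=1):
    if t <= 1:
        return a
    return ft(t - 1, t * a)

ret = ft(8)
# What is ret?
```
Call trace:
ft(t=8, a=1)
  ft(t=7, a=8)
    ft(t=6, a=56)
      ft(t=5, a=336)
        ft(t=4, a=1680)
          ft(t=3, a=6720)
            ft(t=2, a=20160)
              ft(t=1, a=40320)
              -> return 40320
            -> return 40320
          -> return 40320
        -> return 40320
      -> return 40320
    -> return 40320
  -> return 40320
-> return 40320

Final answer: 40320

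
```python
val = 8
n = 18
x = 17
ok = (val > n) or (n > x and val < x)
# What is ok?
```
Trace:
  val=8
  val=8, n=18
  val=8, n=18, x=17
  val=8, n=18, x=17, ok=True

Final answer: True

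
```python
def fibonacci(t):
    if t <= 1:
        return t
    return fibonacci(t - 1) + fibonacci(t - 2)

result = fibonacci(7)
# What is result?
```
Call trace (a repeated sub-call is expanded the first time; later identical calls just restate its return value):
fibonacci(t=7)
  fibonacci(t=6)
    fibonacci(t=5)
      fibonacci(t=4)
        fibonacci(t=3)
          fibonacci(t=2)
            fibonacci(t=1)
            -> return 1
            fibonacci(t=0)
            -> return 0
          -> return 1
          fibonacci(t=1)
          -> return 1
        -> return 2
        fibonacci(t=2) -> return 1  (same call as traced above)
      -> return 3
      fibonacci(t=3) -> return 2  (same call as traced above)
    -> return 5
    fibonacci(t=4) -> return 3  (same call as traced above)
  -> return 8
  fibonacci(t=5) -> return 5  (same call as traced above)
-> return 13

Final answer: 13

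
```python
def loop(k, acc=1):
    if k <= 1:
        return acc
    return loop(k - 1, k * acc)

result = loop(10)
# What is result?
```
Call trace:
loop(k=10, acc=1)
  loop(k=9, acc=10)
    loop(k=8, acc=90)
      loop(k=7, acc=720)
        loop(k=6, acc=5040)
          loop(k=5, acc=30240)
            loop(k=4, acc=151200)
              loop(k=3, acc=604800)
                loop(k=2, acc=1814400)
                  loop(k=1, acc=3628800)
                  -> return 3628800
                -> return 3628800
              -> return 3628800
            -> return 3628800
          -> return 3628800
        -> return 3628800
      -> return 3628800
    -> return 3628800
  -> return 3628800
-> return 3628800

Final answer: 3628800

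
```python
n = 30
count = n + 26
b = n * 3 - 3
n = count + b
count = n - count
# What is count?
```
Trace:
  n=30
  n=30, count=56
  n=30, count=56, b=87
  n=143, count=56, b=87
  n=143, count=87, b=87

Final answer: 87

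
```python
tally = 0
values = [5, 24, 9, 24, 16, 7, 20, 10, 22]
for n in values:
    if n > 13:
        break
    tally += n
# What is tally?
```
Trace:
  tally=0
  tally=5, n=5
  tally=5, n=24

Final answer: 5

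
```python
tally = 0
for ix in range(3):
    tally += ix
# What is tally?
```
Trace:
  tally=0
  tally=0, ix=0
  tally=1, ix=1
  tally=3, ix=2

Final answer: 3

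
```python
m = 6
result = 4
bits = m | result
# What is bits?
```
Trace:
  m=6
  m=6, result=4
  m=6, result=4, bits=6

Final answer: 6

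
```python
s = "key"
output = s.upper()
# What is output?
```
Trace:
  s='key'
  s='key', output='KEY'

Final answer: 'KEY'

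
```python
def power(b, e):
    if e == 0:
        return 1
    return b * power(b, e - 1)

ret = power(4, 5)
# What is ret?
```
Call trace:
power(b=4, e=5)
  power(b=4, e=4)
    power(b=4, e=3)
      power(b=4, e=2)
        power(b=4, e=1)
          power(b=4, e=0)
          -> return 1
        -> return 4
      -> return 16
    -> return 64
  -> return 256
-> return 1024

Final answer: 1024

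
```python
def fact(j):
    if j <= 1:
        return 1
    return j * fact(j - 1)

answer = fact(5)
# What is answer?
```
Call trace:
fact(j=5)
  fact(j=4)
    fact(j=3)
      fact(j=2)
        fact(j=1)
        -> return 1
      -> return 2
    -> return 6
  -> return 24
-> return 120

Final answer: 120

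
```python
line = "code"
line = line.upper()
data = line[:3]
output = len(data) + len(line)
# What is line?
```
Trace:
  line='code'
  line='CODE'
  line='CODE', data='COD'
  line='CODE', data='COD', output=7

Final answer: 'CODE'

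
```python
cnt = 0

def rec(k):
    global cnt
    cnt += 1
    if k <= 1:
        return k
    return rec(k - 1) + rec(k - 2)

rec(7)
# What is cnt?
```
Call trace (a repeated sub-call is expanded the first time; later identical calls just restate its return value):
rec(k=7)
  rec(k=6)
    rec(k=5)
      rec(k=4)
        rec(k=3)
          rec(k=2)
            rec(k=1)
            -> return 1
            rec(k=0)
            -> return 0
          -> return 1
          rec(k=1)
          -> return 1
        -> return 2
        rec(k=2) -> return 1  (same call as traced above)
      -> return 3
      rec(k=3) -> return 2  (same call as traced above)
    -> return 5
    rec(k=4) -> return 3  (same call as traced above)
  -> return 8
  rec(k=5) -> return 5  (same call as traced above)
-> return 13

cnt is incremented once per call, so count the calls in each subtree. Let C(k) = number of calls made by rec(k).
C(0) = C(1) = 1 (base case, no recursion); C(k) = 1 + C(k - 1) + C(k - 2) otherwise.
C(2) = 1 + C(1) + C(0) = 1 + 1 + 1 = 3
C(3) = 1 + C(2) + C(1) = 1 + 3 + 1 = 5
C(4) = 1 + C(3) + C(2) = 1 + 5 + 3 = 9
C(5) = 1 + C(4) + C(3) = 1 + 9 + 5 = 15
C(6) = 1 + C(5) + C(4) = 1 + 15 + 9 = 25
C(7) = 1 + C(6) + C(5) = 1 + 25 + 15 = 41
cnt = C(7) = 41

Final answer: 41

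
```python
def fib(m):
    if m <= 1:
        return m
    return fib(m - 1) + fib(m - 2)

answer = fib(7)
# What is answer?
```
Call trace (a repeated sub-call is expanded the first time; later identical calls just restate its return value):
fib(m=7)
  fib(m=6)
    fib(m=5)
      fib(m=4)
        fib(m=3)
          fib(m=2)
            fib(m=1)
            -> return 1
            fib(m=0)
            -> return 0
          -> return 1
          fib(m=1)
          -> return 1
        -> return 2
        fib(m=2) -> return 1  (same call as traced above)
      -> return 3
      fib(m=3) -> return 2  (same call as traced above)
    -> return 5
    fib(m=4) -> return 3  (same call as traced above)
  -> return 8
  fib(m=5) -> return 5  (same call as traced above)
-> return 13

Final answer: 13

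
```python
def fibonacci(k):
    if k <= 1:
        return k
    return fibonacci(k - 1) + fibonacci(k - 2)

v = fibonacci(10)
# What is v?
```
Call trace (a repeated sub-call is expanded the first time; later identical calls just restate its return value):
fibonacci(k=10)
  fibonacci(k=9)
    fibonacci(k=8)
      fibonacci(k=7)
        fibonacci(k=6)
          fibonacci(k=5)
            fibonacci(k=4)
              fibonacci(k=3)
                fibonacci(k=2)
                  fibonacci(k=1)
                  -> return 1
                  fibonacci(k=0)
                  -> return 0
                -> return 1
                fibonacci(k=1)
                -> return 1
              -> return 2
              fibonacci(k=2) -> return 1  (same call as traced above)
            -> return 3
            fibonacci(k=3) -> return 2  (same call as traced above)
          -> return 5
          fibonacci(k=4) -> return 3  (same call as traced above)
        -> return 8
        fibonacci(k=5) -> return 5  (same call as traced above)
      -> return 13
      fibonacci(k=6) -> return 8  (same call as traced above)
    -> return 21
    fibonacci(k=7) -> return 13  (same call as traced above)
  -> return 34
  fibonacci(k=8) -> return 21  (same call as traced above)
-> return 55

Final answer: 55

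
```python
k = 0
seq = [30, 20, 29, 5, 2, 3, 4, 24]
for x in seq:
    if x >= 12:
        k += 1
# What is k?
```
Trace:
  k=0
  k=1, x=30
  k=2, x=20
  k=3, x=29
  k=3, x=5
  k=3, x=2
  k=3, x=3
  k=3, x=4
  k=4, x=24

Final answer: 4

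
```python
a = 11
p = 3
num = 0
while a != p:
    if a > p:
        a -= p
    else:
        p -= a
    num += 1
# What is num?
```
Trace:
  a=11
  a=11, p=3
  a=11, p=3, num=0
  a=8, p=3, num=1
  a=5, p=3, num=2
  a=2, p=3, num=3
  a=2, p=1, num=4
  a=1, p=1, num=5

Final answer: 5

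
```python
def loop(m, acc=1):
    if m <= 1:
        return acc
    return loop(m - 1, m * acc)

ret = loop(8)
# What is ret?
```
Call trace:
loop(m=8, acc=1)
  loop(m=7, acc=8)
    loop(m=6, acc=56)
      loop(m=5, acc=336)
        loop(m=4, acc=1680)
          loop(m=3, acc=6720)
            loop(m=2, acc=20160)
              loop(m=1, acc=40320)
              -> return 40320
            -> return 40320
          -> return 40320
        -> return 40320
      -> return 40320
    -> return 40320
  -> return 40320
-> return 40320

Final answer: 40320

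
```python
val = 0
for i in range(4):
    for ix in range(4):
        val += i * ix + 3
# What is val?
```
Trace:
  val=0
  val=3, i=0, ix=0
  val=6, i=0, ix=1
  val=9, i=0, ix=2
  val=12, i=0, ix=3
  val=15, i=1, ix=0
  val=19, i=1, ix=1
  val=24, i=1, ix=2
  val=30, i=1, ix=3
  val=33, i=2, ix=0
  val=38, i=2, ix=1
  val=45, i=2, ix=2
  val=54, i=2, ix=3
  val=57, i=3, ix=0
  val=63, i=3, ix=1
  val=72, i=3, ix=2
  val=84, i=3, ix=3

Final answer: 84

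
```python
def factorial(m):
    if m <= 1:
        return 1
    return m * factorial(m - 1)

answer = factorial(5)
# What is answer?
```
Call trace:
factorial(m=5)
  factorial(m=4)
    factorial(m=3)
      factorial(m=2)
        factorial(m=1)
        -> return 1
      -> return 2
    -> return 6
  -> return 24
-> return 120

Final answer: 120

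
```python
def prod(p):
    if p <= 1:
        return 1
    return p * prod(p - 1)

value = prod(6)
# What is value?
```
Call trace:
prod(p=6)
  prod(p=5)
    prod(p=4)
      prod(p=3)
        prod(p=2)
          prod(p=1)
          -> return 1
        -> return 2
      -> return 6
    -> return 24
  -> return 120
-> return 720

Final answer: 720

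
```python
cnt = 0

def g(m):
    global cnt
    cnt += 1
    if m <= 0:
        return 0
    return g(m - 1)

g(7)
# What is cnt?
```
Call trace:
g(m=7)
  g(m=6)
    g(m=5)
      g(m=4)
        g(m=3)
          g(m=2)
            g(m=1)
              g(m=0)
              -> return 0
            -> return 0
          -> return 0
        -> return 0
      -> return 0
    -> return 0
  -> return 0
-> return 0

cnt is incremented once per call. g is entered once for each m = 7, 6, 5, 4, 3, 2, 1, 0 (the m <= 0 call returns without recursing), i.e. 7 + 1 calls.
cnt = 8

Final answer: 8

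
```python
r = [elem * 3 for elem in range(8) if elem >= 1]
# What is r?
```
Trace:
  elem=0
  elem=1
  elem=2
  elem=3
  elem=4
  elem=5
  elem=6
  elem=7
  r=[3, 6, 9, 12, 15, 18, 21]

Final answer: [3, 6, 9, 12, 15, 18, 21]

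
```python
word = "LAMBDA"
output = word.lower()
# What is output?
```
Trace:
  word='LAMBDA'
  word='LAMBDA', output='lambda'

Final answer: 'lambda'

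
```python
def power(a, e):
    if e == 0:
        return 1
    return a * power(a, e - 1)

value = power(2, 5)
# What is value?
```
Call trace:
power(a=2, e=5)
  power(a=2, e=4)
    power(a=2, e=3)
      power(a=2, e=2)
        power(a=2, e=1)
          power(a=2, e=0)
          -> return 1
        -> return 2
      -> return 4
    -> return 8
  -> return 16
-> return 32

Final answer: 32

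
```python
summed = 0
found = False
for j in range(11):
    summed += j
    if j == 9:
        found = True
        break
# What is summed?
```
Trace:
  summed=0
  summed=0, found=False
  summed=0, found=False, j=0
  summed=1, found=False, j=1
  summed=3, found=False, j=2
  summed=6, found=False, j=3
  summed=10, found=False, j=4
  summed=15, found=False, j=5
  summed=21, found=False, j=6
  summed=28, found=False, j=7
  summed=36, found=False, j=8
  summed=45, found=True, j=9

Final answer: 45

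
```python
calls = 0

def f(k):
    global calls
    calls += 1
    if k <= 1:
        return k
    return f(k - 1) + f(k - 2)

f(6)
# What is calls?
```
Call trace (a repeated sub-call is expanded the first time; later identical calls just restate its return value):
f(k=6)
  f(k=5)
    f(k=4)
      f(k=3)
        f(k=2)
          f(k=1)
          -> return 1
          f(k=0)
          -> return 0
        -> return 1
        f(k=1)
        -> return 1
      -> return 2
      f(k=2) -> return 1  (same call as traced above)
    -> return 3
    f(k=3) -> return 2  (same call as traced above)
  -> return 5
  f(k=4) -> return 3  (same call as traced above)
-> return 8

calls is incremented once per call, so count the calls in each subtree. Let C(k) = number of calls made by f(k).
C(0) = C(1) = 1 (base case, no recursion); C(k) = 1 + C(k - 1) + C(k - 2) otherwise.
C(2) = 1 + C(1) + C(0) = 1 + 1 + 1 = 3
C(3) = 1 + C(2) + C(1) = 1 + 3 + 1 = 5
C(4) = 1 + C(3) + C(2) = 1 + 5 + 3 = 9
C(5) = 1 + C(4) + C(3) = 1 + 9 + 5 = 15
C(6) = 1 + C(5) + C(4) = 1 + 15 + 9 = 25
calls = C(6) = 25

Final answer: 25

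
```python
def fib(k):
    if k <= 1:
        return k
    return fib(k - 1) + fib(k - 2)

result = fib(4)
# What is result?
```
Call trace (a repeated sub-call is expanded the first time; later identical calls just restate its return value):
fib(k=4)
  fib(k=3)
    fib(k=2)
      fib(k=1)
      -> return 1
      fib(k=0)
      -> return 0
    -> return 1
    fib(k=1)
    -> return 1
  -> return 2
  fib(k=2) -> return 1  (same call as traced above)
-> return 3

Final answer: 3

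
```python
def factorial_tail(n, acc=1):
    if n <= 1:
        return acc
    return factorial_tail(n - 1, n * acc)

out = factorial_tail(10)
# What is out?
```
Call trace:
factorial_tail(n=10, acc=1)
  factorial_tail(n=9, acc=10)
    factorial_tail(n=8, acc=90)
      factorial_tail(n=7, acc=720)
        factorial_tail(n=6, acc=5040)
          factorial_tail(n=5, acc=30240)
            factorial_tail(n=4, acc=151200)
              factorial_tail(n=3, acc=604800)
                factorial_tail(n=2, acc=1814400)
                  factorial_tail(n=1, acc=3628800)
                  -> return 3628800
                -> return 3628800
              -> return 3628800
            -> return 3628800
          -> return 3628800
        -> return 3628800
      -> return 3628800
    -> return 3628800
  -> return 3628800
-> return 3628800

Final answer: 3628800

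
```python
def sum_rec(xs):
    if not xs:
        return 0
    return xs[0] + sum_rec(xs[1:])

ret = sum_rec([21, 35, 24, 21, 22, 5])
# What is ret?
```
Call trace:
sum_rec(xs=[21, 35, 24, 21, 22, 5])
  sum_rec(xs=[35, 24, 21, 22, 5])
    sum_rec(xs=[24, 21, 22, 5])
      sum_rec(xs=[21, 22, 5])
        sum_rec(xs=[22, 5])
          sum_rec(xs=[5])
            sum_rec(xs=[])
            -> return 0
          -> return 5
        -> return 27
      -> return 48
    -> return 72
  -> return 107
-> return 128

Final answer: 128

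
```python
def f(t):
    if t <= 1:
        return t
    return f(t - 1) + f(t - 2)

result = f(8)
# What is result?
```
Call trace (a repeated sub-call is expanded the first time; later identical calls just restate its return value):
f(t=8)
  f(t=7)
    f(t=6)
      f(t=5)
        f(t=4)
          f(t=3)
            f(t=2)
              f(t=1)
              -> return 1
              f(t=0)
              -> return 0
            -> return 1
            f(t=1)
            -> return 1
          -> return 2
          f(t=2) -> return 1  (same call as traced above)
        -> return 3
        f(t=3) -> return 2  (same call as traced above)
      -> return 5
      f(t=4) -> return 3  (same call as traced above)
    -> return 8
    f(t=5) -> return 5  (same call as traced above)
  -> return 13
  f(t=6) -> return 8  (same call as traced above)
-> return 21

Final answer: 21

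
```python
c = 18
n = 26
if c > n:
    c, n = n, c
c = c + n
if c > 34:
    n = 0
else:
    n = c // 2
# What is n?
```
Trace:
  c=18
  c=18, n=26
  c=18, n=26
  c=44, n=26
  c=44, n=0

Final answer: 0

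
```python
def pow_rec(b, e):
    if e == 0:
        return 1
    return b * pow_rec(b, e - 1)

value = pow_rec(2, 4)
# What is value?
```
Call trace:
pow_rec(b=2, e=4)
  pow_rec(b=2, e=3)
    pow_rec(b=2, e=2)
      pow_rec(b=2, e=1)
        pow_rec(b=2, e=0)
        -> return 1
      -> return 2
    -> return 4
  -> return 8
-> return 16

Final answer: 16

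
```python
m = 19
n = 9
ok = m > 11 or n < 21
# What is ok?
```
Trace:
  m=19
  m=19, n=9
  m=19, n=9, ok=True

Final answer: True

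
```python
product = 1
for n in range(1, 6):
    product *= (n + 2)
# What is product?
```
Trace:
  product=1
  product=3, n=1
  product=12, n=2
  product=60, n=3
  product=360, n=4
  product=2520, n=5

Final answer: 2520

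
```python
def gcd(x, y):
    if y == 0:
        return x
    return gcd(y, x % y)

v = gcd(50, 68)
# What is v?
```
Call trace:
gcd(x=50, y=68)
  gcd(x=68, y=50)
    gcd(x=50, y=18)
      gcd(x=18, y=14)
        gcd(x=14, y=4)
          gcd(x=4, y=2)
            gcd(x=2, y=0)
            -> return 2
          -> return 2
        -> return 2
      -> return 2
    -> return 2
  -> return 2
-> return 2

Final answer: 2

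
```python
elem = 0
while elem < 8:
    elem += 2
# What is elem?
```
Trace:
  elem=0
  elem=2
  elem=4
  elem=6
  elem=8

Final answer: 8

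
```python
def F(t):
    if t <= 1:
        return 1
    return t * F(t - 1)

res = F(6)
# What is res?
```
Call trace:
F(t=6)
  F(t=5)
    F(t=4)
      F(t=3)
        F(t=2)
          F(t=1)
          -> return 1
        -> return 2
      -> return 6
    -> return 24
  -> return 120
-> return 720

Final answer: 720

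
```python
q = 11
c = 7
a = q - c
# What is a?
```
Trace:
  q=11
  q=11, c=7
  q=11, c=7, a=4

Final answer: 4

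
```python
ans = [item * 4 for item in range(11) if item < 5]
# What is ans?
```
Trace:
  item=0
  item=1
  item=2
  item=3
  item=4
  item=5
  item=6
  item=7
  item=8
  item=9
  item=10
  ans=[0, 4, 8, 12, 16]

Final answer: [0, 4, 8, 12, 16]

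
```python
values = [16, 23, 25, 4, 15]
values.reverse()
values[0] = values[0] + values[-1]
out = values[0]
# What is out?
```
Trace:
  values=[16, 23, 25, 4, 15]
  values=[15, 4, 25, 23, 16]
  values=[31, 4, 25, 23, 16]
  values=[31, 4, 25, 23, 16], out=31

Final answer: 31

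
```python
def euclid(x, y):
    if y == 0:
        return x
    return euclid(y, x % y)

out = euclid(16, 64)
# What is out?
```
Call trace:
euclid(x=16, y=64)
  euclid(x=64, y=16)
    euclid(x=16, y=0)
    -> return 16
  -> return 16
-> return 16

Final answer: 16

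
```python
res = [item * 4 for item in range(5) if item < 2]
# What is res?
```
Trace:
  item=0
  item=1
  item=2
  item=3
  item=4
  res=[0, 4]

Final answer: [0, 4]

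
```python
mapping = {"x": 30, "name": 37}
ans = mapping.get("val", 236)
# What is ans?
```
Trace:
  mapping={'x': 30, 'name': 37}
  mapping={'x': 30, 'name': 37}, ans=236

Final answer: 236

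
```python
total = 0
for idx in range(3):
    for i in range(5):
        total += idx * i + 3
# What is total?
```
Trace:
  total=0
  total=3, idx=0, i=0
  total=6, idx=0, i=1
  total=9, idx=0, i=2
  total=12, idx=0, i=3
  total=15, idx=0, i=4
  total=18, idx=1, i=0
  total=22, idx=1, i=1
  total=27, idx=1, i=2
  total=33, idx=1, i=3
  total=40, idx=1, i=4
  total=43, idx=2, i=0
  total=48, idx=2, i=1
  total=55, idx=2, i=2
  total=64, idx=2, i=3
  total=75, idx=2, i=4

Final answer: 75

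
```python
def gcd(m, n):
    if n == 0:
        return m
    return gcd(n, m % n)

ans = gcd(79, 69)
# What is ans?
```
Call trace:
gcd(m=79, n=69)
  gcd(m=69, n=10)
    gcd(m=10, n=9)
      gcd(m=9, n=1)
        gcd(m=1, n=0)
        -> return 1
      -> return 1
    -> return 1
  -> return 1
-> return 1

Final answer: 1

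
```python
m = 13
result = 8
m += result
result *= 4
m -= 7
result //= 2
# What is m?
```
Trace:
  m=13
  m=13, result=8
  m=21, result=8
  m=21, result=32
  m=14, result=32
  m=14, result=16

Final answer: 14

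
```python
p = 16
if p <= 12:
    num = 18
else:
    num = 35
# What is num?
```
Trace:
  p=16
  p=16, num=35

Final answer: 35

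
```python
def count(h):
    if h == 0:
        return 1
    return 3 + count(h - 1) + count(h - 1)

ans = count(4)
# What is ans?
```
Call trace (a repeated sub-call is expanded the first time; later identical calls just restate its return value):
count(h=4)
  count(h=3)
    count(h=2)
      count(h=1)
        count(h=0)
        -> return 1
        count(h=0)
        -> return 1
      -> return 5
      count(h=1) -> return 5  (same call as traced above)
    -> return 13
    count(h=2) -> return 13  (same call as traced above)
  -> return 29
  count(h=3) -> return 29  (same call as traced above)
-> return 61

Final answer: 61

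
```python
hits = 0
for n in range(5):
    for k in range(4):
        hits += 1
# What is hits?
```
Trace:
  hits=0
  hits=1, n=0, k=0
  hits=2, n=0, k=1
  hits=3, n=0, k=2
  hits=4, n=0, k=3
  hits=5, n=1, k=0
  hits=6, n=1, k=1
  hits=7, n=1, k=2
  hits=8, n=1, k=3
  hits=9, n=2, k=0
  hits=10, n=2, k=1
  hits=11, n=2, k=2
  hits=12, n=2, k=3
  hits=13, n=3, k=0
  hits=14, n=3, k=1
  hits=15, n=3, k=2
  hits=16, n=3, k=3
  hits=17, n=4, k=0
  hits=18, n=4, k=1
  hits=19, n=4, k=2
  hits=20, n=4, k=3

Final answer: 20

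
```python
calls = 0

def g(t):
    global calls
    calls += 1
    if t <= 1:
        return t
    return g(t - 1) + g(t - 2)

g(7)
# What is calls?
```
Call trace (a repeated sub-call is expanded the first time; later identical calls just restate its return value):
g(t=7)
  g(t=6)
    g(t=5)
      g(t=4)
        g(t=3)
          g(t=2)
            g(t=1)
            -> return 1
            g(t=0)
            -> return 0
          -> return 1
          g(t=1)
          -> return 1
        -> return 2
        g(t=2) -> return 1  (same call as traced above)
      -> return 3
      g(t=3) -> return 2  (same call as traced above)
    -> return 5
    g(t=4) -> return 3  (same call as traced above)
  -> return 8
  g(t=5) -> return 5  (same call as traced above)
-> return 13

calls is incremented once per call, so count the calls in each subtree. Let C(t) = number of calls made by g(t).
C(0) = C(1) = 1 (base case, no recursion); C(t) = 1 + C(t - 1) + C(t - 2) otherwise.
C(2) = 1 + C(1) + C(0) = 1 + 1 + 1 = 3
C(3) = 1 + C(2) + C(1) = 1 + 3 + 1 = 5
C(4) = 1 + C(3) + C(2) = 1 + 5 + 3 = 9
C(5) = 1 + C(4) + C(3) = 1 + 9 + 5 = 15
C(6) = 1 + C(5) + C(4) = 1 + 15 + 9 = 25
C(7) = 1 + C(6) + C(5) = 1 + 25 + 15 = 41
calls = C(7) = 41

Final answer: 41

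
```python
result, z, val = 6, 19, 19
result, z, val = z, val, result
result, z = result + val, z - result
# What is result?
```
Trace:
  result=6, z=19, val=19
  result=19, z=19, val=6
  result=25, z=0, val=6

Final answer: 25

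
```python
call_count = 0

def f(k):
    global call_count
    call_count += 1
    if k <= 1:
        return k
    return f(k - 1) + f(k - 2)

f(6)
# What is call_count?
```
Call trace (a repeated sub-call is expanded the first time; later identical calls just restate its return value):
f(k=6)
  f(k=5)
    f(k=4)
      f(k=3)
        f(k=2)
          f(k=1)
          -> return 1
          f(k=0)
          -> return 0
        -> return 1
        f(k=1)
        -> return 1
      -> return 2
      f(k=2) -> return 1  (same call as traced above)
    -> return 3
    f(k=3) -> return 2  (same call as traced above)
  -> return 5
  f(k=4) -> return 3  (same call as traced above)
-> return 8

call_count is incremented once per call, so count the calls in each subtree. Let C(k) = number of calls made by f(k).
C(0) = C(1) = 1 (base case, no recursion); C(k) = 1 + C(k - 1) + C(k - 2) otherwise.
C(2) = 1 + C(1) + C(0) = 1 + 1 + 1 = 3
C(3) = 1 + C(2) + C(1) = 1 + 3 + 1 = 5
C(4) = 1 + C(3) + C(2) = 1 + 5 + 3 = 9
C(5) = 1 + C(4) + C(3) = 1 + 9 + 5 = 15
C(6) = 1 + C(5) + C(4) = 1 + 15 + 9 = 25
call_count = C(6) = 25

Final answer: 25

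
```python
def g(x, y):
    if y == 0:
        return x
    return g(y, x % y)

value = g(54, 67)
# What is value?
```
Call trace:
g(x=54, y=67)
  g(x=67, y=54)
    g(x=54, y=13)
      g(x=13, y=2)
        g(x=2, y=1)
          g(x=1, y=0)
          -> return 1
        -> return 1
      -> return 1
    -> return 1
  -> return 1
-> return 1

Final answer: 1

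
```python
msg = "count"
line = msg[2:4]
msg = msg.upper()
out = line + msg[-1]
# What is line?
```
Trace:
  msg='count'
  msg='count', line='un'
  msg='COUNT', line='un'
  msg='COUNT', line='un', out='unT'

Final answer: 'un'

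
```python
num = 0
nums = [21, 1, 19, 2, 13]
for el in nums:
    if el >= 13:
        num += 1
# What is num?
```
Trace:
  num=0
  num=1, el=21
  num=1, el=1
  num=2, el=19
  num=2, el=2
  num=3, el=13

Final answer: 3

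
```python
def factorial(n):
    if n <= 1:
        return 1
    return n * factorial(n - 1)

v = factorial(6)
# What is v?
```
Call trace:
factorial(n=6)
  factorial(n=5)
    factorial(n=4)
      factorial(n=3)
        factorial(n=2)
          factorial(n=1)
          -> return 1
        -> return 2
      -> return 6
    -> return 24
  -> return 120
-> return 720

Final answer: 720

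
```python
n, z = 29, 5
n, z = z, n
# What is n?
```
Trace:
  n=29, z=5
  n=5, z=29

Final answer: 5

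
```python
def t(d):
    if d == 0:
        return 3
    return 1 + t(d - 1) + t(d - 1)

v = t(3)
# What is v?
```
Call trace (a repeated sub-call is expanded the first time; later identical calls just restate its return value):
t(d=3)
  t(d=2)
    t(d=1)
      t(d=0)
      -> return 3
      t(d=0)
      -> return 3
    -> return 7
    t(d=1) -> return 7  (same call as traced above)
  -> return 15
  t(d=2) -> return 15  (same call as traced above)
-> return 31

Final answer: 31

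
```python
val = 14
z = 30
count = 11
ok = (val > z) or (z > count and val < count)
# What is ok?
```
Trace:
  val=14
  val=14, z=30
  val=14, z=30, count=11
  val=14, z=30, count=11, ok=False

Final answer: False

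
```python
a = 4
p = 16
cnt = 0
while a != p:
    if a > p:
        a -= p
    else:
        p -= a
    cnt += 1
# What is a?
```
Trace:
  a=4
  a=4, p=16
  a=4, p=16, cnt=0
  a=4, p=12, cnt=1
  a=4, p=8, cnt=2
  a=4, p=4, cnt=3

Final answer: 4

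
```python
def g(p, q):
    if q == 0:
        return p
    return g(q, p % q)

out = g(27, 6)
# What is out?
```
Call trace:
g(p=27, q=6)
  g(p=6, q=3)
    g(p=3, q=0)
    -> return 3
  -> return 3
-> return 3

Final answer: 3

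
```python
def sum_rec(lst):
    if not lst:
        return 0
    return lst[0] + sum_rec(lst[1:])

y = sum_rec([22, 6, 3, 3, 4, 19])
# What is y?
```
Call trace:
sum_rec(lst=[22, 6, 3, 3, 4, 19])
  sum_rec(lst=[6, 3, 3, 4, 19])
    sum_rec(lst=[3, 3, 4, 19])
      sum_rec(lst=[3, 4, 19])
        sum_rec(lst=[4, 19])
          sum_rec(lst=[19])
            sum_rec(lst=[])
            -> return 0
          -> return 19
        -> return 23
      -> return 26
    -> return 29
  -> return 35
-> return 57

Final answer: 57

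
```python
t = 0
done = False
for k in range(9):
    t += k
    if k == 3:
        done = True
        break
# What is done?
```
Trace:
  t=0
  t=0, done=False
  t=0, done=False, k=0
  t=1, done=False, k=1
  t=3, done=False, k=2
  t=6, done=True, k=3

Final answer: True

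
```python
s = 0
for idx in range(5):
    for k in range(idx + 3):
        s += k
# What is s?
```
Trace:
  s=0
  s=0, idx=0, k=0
  s=1, idx=0, k=1
  s=3, idx=0, k=2
  s=3, idx=1, k=0
  s=4, idx=1, k=1
  s=6, idx=1, k=2
  s=9, idx=1, k=3
  s=9, idx=2, k=0
  s=10, idx=2, k=1
  s=12, idx=2, k=2
  s=15, idx=2, k=3
  s=19, idx=2, k=4
  s=19, idx=3, k=0
  s=20, idx=3, k=1
  s=22, idx=3, k=2
  s=25, idx=3, k=3
  s=29, idx=3, k=4
  s=34, idx=3, k=5
  s=34, idx=4, k=0
  s=35, idx=4, k=1
  s=37, idx=4, k=2
  s=40, idx=4, k=3
  s=44, idx=4, k=4
  s=49, idx=4, k=5
  s=55, idx=4, k=6

Final answer: 55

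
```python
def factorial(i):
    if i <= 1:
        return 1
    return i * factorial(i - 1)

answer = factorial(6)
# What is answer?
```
Call trace:
factorial(i=6)
  factorial(i=5)
    factorial(i=4)
      factorial(i=3)
        factorial(i=2)
          factorial(i=1)
          -> return 1
        -> return 2
      -> return 6
    -> return 24
  -> return 120
-> return 720

Final answer: 720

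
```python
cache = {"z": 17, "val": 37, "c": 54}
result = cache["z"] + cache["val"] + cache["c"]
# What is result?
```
Trace:
  cache={'z': 17, 'val': 37, 'c': 54}
  cache={'z': 17, 'val': 37, 'c': 54}, result=108

Final answer: 108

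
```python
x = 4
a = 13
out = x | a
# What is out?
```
Trace:
  x=4
  x=4, a=13
  x=4, a=13, out=13

Final answer: 13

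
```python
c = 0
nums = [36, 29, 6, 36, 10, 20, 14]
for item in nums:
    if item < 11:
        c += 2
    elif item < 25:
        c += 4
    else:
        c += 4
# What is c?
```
Trace:
  c=0
  c=4, item=36
  c=8, item=29
  c=10, item=6
  c=14, item=36
  c=16, item=10
  c=20, item=20
  c=24, item=14

Final answer: 24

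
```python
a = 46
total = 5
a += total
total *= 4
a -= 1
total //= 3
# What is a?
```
Trace:
  a=46
  a=46, total=5
  a=51, total=5
  a=51, total=20
  a=50, total=20
  a=50, total=6

Final answer: 50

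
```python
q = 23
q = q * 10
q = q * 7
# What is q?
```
Trace:
  q=23
  q=230
  q=1610

Final answer: 1610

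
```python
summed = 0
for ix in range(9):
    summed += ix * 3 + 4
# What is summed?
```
Trace:
  summed=0
  summed=4, ix=0
  summed=11, ix=1
  summed=21, ix=2
  summed=34, ix=3
  summed=50, ix=4
  summed=69, ix=5
  summed=91, ix=6
  summed=116, ix=7
  summed=144, ix=8

Final answer: 144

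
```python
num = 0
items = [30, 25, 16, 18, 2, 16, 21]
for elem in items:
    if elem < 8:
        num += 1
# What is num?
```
Trace:
  num=0
  num=0, elem=30
  num=0, elem=25
  num=0, elem=16
  num=0, elem=18
  num=1, elem=2
  num=1, elem=16
  num=1, elem=21

Final answer: 1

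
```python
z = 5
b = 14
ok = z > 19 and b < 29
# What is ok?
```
Trace:
  z=5
  z=5, b=14
  z=5, b=14, ok=False

Final answer: False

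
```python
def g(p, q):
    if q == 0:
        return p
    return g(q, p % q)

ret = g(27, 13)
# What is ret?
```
Call trace:
g(p=27, q=13)
  g(p=13, q=1)
    g(p=1, q=0)
    -> return 1
  -> return 1
-> return 1

Final answer: 1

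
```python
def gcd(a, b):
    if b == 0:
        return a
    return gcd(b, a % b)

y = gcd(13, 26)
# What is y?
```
Call trace:
gcd(a=13, b=26)
  gcd(a=26, b=13)
    gcd(a=13, b=0)
    -> return 13
  -> return 13
-> return 13

Final answer: 13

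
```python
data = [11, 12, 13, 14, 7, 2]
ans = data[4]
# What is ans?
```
Trace:
  data=[11, 12, 13, 14, 7, 2]
  data=[11, 12, 13, 14, 7, 2], ans=7

Final answer: 7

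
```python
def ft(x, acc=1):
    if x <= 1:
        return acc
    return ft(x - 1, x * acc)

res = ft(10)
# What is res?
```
Call trace:
ft(x=10, acc=1)
  ft(x=9, acc=10)
    ft(x=8, acc=90)
      ft(x=7, acc=720)
        ft(x=6, acc=5040)
          ft(x=5, acc=30240)
            ft(x=4, acc=151200)
              ft(x=3, acc=604800)
                ft(x=2, acc=1814400)
                  ft(x=1, acc=3628800)
                  -> return 3628800
                -> return 3628800
              -> return 3628800
            -> return 3628800
          -> return 3628800
        -> return 3628800
      -> return 3628800
    -> return 3628800
  -> return 3628800
-> return 3628800

Final answer: 3628800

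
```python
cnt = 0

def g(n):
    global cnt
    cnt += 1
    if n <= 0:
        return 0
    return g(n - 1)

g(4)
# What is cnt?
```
Call trace:
g(n=4)
  g(n=3)
    g(n=2)
      g(n=1)
        g(n=0)
        -> return 0
      -> return 0
    -> return 0
  -> return 0
-> return 0

cnt is incremented once per call. g is entered once for each n = 4, 3, 2, 1, 0 (the n <= 0 call returns without recursing), i.e. 4 + 1 calls.
cnt = 5

Final answer: 5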